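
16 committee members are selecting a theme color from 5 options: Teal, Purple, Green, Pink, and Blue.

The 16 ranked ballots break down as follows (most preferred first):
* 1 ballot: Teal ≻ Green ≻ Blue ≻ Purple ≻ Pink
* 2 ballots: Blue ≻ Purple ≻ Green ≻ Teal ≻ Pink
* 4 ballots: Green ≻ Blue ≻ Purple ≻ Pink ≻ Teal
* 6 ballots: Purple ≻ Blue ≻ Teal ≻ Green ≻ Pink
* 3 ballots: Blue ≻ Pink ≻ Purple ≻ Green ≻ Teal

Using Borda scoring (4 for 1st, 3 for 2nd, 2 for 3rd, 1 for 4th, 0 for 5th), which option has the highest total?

Blue

Teal: 1×4 + 2×1 + 4×0 + 6×2 + 3×0 = 18
Purple: 1×1 + 2×3 + 4×2 + 6×4 + 3×2 = 45
Green: 1×3 + 2×2 + 4×4 + 6×1 + 3×1 = 32
Pink: 1×0 + 2×0 + 4×1 + 6×0 + 3×3 = 13
Blue: 1×2 + 2×4 + 4×3 + 6×3 + 3×4 = 52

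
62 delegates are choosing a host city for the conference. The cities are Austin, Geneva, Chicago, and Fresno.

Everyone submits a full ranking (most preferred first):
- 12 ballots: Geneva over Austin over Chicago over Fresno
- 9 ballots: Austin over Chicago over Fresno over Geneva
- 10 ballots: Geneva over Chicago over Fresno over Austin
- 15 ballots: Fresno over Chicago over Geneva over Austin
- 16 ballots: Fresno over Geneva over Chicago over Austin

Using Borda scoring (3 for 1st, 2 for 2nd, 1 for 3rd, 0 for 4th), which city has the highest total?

Austin: 12×2 + 9×3 + 10×0 + 15×0 + 16×0 = 51
Geneva: 12×3 + 9×0 + 10×3 + 15×1 + 16×2 = 113
Chicago: 12×1 + 9×2 + 10×2 + 15×2 + 16×1 = 96
Fresno: 12×0 + 9×1 + 10×1 + 15×3 + 16×3 = 112

Geneva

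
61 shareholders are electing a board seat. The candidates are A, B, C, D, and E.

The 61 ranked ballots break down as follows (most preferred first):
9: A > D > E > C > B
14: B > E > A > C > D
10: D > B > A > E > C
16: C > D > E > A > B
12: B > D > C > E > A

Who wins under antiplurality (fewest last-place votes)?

E

Last-place votes: A 12, B 25, C 10, D 14, E 0.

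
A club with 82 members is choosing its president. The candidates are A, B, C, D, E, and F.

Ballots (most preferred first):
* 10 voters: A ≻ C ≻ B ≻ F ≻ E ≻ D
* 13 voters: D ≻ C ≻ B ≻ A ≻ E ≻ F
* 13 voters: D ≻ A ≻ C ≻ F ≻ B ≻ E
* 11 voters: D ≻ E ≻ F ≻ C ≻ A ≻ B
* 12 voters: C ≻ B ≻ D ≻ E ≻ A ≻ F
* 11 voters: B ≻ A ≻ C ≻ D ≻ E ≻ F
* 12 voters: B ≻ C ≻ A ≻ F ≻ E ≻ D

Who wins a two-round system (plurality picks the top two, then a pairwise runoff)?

Round 1 first-place votes: A 10, B 23, C 12, D 37, E 0, F 0. D and B advance.
Runoff: D is ranked above B on 37 ballots, B above D on 45.

B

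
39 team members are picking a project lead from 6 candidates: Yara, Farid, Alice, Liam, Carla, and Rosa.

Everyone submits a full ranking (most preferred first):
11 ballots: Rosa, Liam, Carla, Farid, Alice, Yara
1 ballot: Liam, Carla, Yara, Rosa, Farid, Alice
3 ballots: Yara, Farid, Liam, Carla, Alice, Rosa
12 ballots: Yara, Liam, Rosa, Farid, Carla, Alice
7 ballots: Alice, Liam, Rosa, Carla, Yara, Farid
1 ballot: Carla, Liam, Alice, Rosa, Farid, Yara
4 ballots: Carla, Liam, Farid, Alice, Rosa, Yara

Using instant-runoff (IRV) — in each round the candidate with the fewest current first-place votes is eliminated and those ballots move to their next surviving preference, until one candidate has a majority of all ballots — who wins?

Round 1: Yara 15, Farid 0, Alice 7, Liam 1, Carla 5, Rosa 11. Farid eliminated.
Round 2: Yara 15, Alice 7, Liam 1, Carla 5, Rosa 11. Liam eliminated.
Round 3: Yara 15, Alice 7, Carla 6, Rosa 11. Carla eliminated.
Round 4: Yara 16, Alice 12, Rosa 11. Rosa eliminated.
Round 5: Yara 16, Alice 23. Alice has a majority (≥20).

Alice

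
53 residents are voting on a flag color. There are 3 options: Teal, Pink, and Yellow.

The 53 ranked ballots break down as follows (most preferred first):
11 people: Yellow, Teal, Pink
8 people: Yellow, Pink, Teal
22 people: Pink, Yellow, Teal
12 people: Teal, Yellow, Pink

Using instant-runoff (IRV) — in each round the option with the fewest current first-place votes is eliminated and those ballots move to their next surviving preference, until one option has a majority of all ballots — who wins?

Yellow

Round 1: Teal 12, Pink 22, Yellow 19. Teal eliminated.
Round 2: Pink 22, Yellow 31. Yellow has a majority (≥27).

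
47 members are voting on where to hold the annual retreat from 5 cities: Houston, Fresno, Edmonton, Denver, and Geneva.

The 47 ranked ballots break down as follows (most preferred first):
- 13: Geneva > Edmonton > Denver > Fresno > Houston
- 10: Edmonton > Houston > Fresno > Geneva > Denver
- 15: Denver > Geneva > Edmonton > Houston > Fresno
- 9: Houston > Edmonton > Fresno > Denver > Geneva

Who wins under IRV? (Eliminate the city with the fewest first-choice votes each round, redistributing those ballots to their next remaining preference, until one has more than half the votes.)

Round 1: Houston 9, Fresno 0, Edmonton 10, Denver 15, Geneva 13. Fresno eliminated.
Round 2: Houston 9, Edmonton 10, Denver 15, Geneva 13. Houston eliminated.
Round 3: Edmonton 19, Denver 15, Geneva 13. Geneva eliminated.
Round 4: Edmonton 32, Denver 15. Edmonton has a majority (≥24).

Edmonton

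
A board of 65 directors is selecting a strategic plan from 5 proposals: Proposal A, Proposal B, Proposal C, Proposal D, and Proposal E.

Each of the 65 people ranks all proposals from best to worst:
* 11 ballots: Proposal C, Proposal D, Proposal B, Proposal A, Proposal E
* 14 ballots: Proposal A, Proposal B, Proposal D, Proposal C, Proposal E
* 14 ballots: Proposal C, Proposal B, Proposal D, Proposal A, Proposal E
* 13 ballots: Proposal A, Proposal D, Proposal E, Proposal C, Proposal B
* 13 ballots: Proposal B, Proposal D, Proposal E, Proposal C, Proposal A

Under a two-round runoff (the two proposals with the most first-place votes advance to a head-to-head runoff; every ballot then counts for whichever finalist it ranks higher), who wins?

Round 1 first-place votes: Proposal A 27, Proposal B 13, Proposal C 25, Proposal D 0, Proposal E 0. Proposal A and Proposal C advance.
Runoff: Proposal A is ranked above Proposal C on 27 ballots, Proposal C above Proposal A on 38.

Proposal C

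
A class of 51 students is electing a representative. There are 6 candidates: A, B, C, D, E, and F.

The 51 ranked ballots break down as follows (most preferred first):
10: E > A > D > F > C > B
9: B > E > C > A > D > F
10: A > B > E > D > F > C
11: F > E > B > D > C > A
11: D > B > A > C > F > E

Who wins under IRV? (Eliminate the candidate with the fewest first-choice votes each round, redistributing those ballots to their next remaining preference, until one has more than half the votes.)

Round 1: A 10, B 9, C 0, D 11, E 10, F 11. C eliminated.
Round 2: A 10, B 9, D 11, E 10, F 11. B eliminated.
Round 3: A 10, D 11, E 19, F 11. A eliminated.
Round 4: D 11, E 29, F 11. E has a majority (≥26).

E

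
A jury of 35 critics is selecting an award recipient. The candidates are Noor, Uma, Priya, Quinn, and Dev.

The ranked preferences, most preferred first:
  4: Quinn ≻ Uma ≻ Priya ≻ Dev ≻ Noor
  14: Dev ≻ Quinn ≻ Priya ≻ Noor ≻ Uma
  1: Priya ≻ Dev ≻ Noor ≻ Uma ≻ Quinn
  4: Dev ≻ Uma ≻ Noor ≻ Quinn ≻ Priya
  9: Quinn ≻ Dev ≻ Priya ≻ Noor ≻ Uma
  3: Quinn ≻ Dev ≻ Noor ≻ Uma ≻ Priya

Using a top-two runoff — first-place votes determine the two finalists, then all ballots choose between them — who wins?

Round 1 first-place votes: Noor 0, Uma 0, Priya 1, Quinn 16, Dev 18. Dev and Quinn advance.
Runoff: Dev is ranked above Quinn on 19 ballots, Quinn above Dev on 16.

Dev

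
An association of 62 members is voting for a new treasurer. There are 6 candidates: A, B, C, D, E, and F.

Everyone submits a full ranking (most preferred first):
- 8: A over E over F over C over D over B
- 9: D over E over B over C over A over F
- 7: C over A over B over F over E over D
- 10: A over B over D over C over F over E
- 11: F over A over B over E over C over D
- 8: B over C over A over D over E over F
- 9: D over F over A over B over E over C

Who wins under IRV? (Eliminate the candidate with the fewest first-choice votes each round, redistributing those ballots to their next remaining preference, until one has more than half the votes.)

Round 1: A 18, B 8, C 7, D 18, E 0, F 11. E eliminated.
Round 2: A 18, B 8, C 7, D 18, F 11. C eliminated.
Round 3: A 25, B 8, D 18, F 11. B eliminated.
Round 4: A 33, D 18, F 11. A has a majority (≥32).

A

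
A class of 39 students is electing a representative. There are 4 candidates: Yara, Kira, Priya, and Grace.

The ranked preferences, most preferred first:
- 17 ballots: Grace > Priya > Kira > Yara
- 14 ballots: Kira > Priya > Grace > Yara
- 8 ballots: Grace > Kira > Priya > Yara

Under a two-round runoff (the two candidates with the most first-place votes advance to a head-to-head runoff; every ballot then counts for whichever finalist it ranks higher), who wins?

Round 1 first-place votes: Yara 0, Kira 14, Priya 0, Grace 25. Grace and Kira advance.
Runoff: Grace is ranked above Kira on 25 ballots, Kira above Grace on 14.

Grace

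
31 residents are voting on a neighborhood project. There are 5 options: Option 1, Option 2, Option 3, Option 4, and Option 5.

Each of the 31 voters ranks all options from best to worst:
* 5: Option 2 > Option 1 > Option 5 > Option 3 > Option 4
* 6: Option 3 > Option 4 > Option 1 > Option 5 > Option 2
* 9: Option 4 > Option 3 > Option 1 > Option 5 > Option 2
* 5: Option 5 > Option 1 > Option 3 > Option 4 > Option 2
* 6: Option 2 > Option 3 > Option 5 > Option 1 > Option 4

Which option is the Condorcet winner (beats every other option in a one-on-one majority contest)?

Option 3 vs Option 1: 21–10
Option 3 vs Option 2: 20–11
Option 3 vs Option 4: 22–9
Option 3 vs Option 5: 21–10
Option 3 beats every other option.

Option 3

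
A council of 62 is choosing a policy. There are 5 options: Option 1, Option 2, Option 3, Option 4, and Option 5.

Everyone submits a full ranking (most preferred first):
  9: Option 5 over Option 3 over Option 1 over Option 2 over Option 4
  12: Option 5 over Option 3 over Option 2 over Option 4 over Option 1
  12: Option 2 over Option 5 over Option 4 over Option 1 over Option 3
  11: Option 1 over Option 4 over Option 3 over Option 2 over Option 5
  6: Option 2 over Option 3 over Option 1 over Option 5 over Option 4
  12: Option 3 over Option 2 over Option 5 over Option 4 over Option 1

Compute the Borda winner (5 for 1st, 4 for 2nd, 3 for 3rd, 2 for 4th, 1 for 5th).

Option 2

Option 1: 9×3 + 12×1 + 12×2 + 11×5 + 6×3 + 12×1 = 148
Option 2: 9×2 + 12×3 + 12×5 + 11×2 + 6×5 + 12×4 = 214
Option 3: 9×4 + 12×4 + 12×1 + 11×3 + 6×4 + 12×5 = 213
Option 4: 9×1 + 12×2 + 12×3 + 11×4 + 6×1 + 12×2 = 143
Option 5: 9×5 + 12×5 + 12×4 + 11×1 + 6×2 + 12×3 = 212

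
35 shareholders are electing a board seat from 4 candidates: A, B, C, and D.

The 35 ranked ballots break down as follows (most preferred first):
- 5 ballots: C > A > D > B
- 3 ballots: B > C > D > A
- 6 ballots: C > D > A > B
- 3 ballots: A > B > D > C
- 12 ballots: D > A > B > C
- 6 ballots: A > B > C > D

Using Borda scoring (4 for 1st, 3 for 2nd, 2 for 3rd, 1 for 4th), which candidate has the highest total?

A

A: 5×3 + 3×1 + 6×2 + 3×4 + 12×3 + 6×4 = 102
B: 5×1 + 3×4 + 6×1 + 3×3 + 12×2 + 6×3 = 74
C: 5×4 + 3×3 + 6×4 + 3×1 + 12×1 + 6×2 = 80
D: 5×2 + 3×2 + 6×3 + 3×2 + 12×4 + 6×1 = 94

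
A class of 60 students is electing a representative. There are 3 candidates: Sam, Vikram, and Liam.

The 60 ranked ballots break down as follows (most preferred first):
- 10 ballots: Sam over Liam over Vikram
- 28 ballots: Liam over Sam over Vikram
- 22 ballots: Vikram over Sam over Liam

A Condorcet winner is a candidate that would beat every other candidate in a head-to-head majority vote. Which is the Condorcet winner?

Sam vs Vikram: 38–22
Sam vs Liam: 32–28
Sam beats every other candidate.

Sam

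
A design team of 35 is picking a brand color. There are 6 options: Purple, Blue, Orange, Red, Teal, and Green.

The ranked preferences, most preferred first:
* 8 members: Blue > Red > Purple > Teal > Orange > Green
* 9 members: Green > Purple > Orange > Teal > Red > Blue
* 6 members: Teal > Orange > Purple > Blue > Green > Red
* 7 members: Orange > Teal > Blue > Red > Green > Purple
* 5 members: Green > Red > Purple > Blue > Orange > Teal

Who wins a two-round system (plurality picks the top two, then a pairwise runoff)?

Round 1 first-place votes: Purple 0, Blue 8, Orange 7, Red 0, Teal 6, Green 14. Green and Blue advance.
Runoff: Green is ranked above Blue on 14 ballots, Blue above Green on 21.

Blue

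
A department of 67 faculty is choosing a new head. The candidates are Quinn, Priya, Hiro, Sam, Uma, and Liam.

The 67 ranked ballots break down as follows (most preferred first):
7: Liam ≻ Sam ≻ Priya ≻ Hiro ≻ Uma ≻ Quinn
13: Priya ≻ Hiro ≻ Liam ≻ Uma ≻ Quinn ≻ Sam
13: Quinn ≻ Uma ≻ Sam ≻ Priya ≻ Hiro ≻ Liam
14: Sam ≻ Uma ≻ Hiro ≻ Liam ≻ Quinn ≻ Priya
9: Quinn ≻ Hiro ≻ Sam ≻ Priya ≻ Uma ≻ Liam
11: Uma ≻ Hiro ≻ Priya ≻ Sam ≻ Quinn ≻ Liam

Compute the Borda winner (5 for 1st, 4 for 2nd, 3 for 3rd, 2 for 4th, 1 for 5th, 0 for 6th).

Quinn: 7×0 + 13×1 + 13×5 + 14×1 + 9×5 + 11×1 = 148
Priya: 7×3 + 13×5 + 13×2 + 14×0 + 9×2 + 11×3 = 163
Hiro: 7×2 + 13×4 + 13×1 + 14×3 + 9×4 + 11×4 = 201
Sam: 7×4 + 13×0 + 13×3 + 14×5 + 9×3 + 11×2 = 186
Uma: 7×1 + 13×2 + 13×4 + 14×4 + 9×1 + 11×5 = 205
Liam: 7×5 + 13×3 + 13×0 + 14×2 + 9×0 + 11×0 = 102

Uma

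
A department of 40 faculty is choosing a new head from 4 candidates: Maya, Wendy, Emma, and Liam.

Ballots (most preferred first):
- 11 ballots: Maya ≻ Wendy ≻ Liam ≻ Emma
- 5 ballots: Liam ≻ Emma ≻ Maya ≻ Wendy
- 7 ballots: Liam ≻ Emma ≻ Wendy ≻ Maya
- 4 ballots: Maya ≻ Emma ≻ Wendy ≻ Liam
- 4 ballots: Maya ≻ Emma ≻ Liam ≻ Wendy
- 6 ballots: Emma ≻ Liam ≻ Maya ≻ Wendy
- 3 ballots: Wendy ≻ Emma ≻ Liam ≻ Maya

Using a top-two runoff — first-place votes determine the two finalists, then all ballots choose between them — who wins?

Liam

Round 1 first-place votes: Maya 19, Wendy 3, Emma 6, Liam 12. Maya and Liam advance.
Runoff: Maya is ranked above Liam on 19 ballots, Liam above Maya on 21.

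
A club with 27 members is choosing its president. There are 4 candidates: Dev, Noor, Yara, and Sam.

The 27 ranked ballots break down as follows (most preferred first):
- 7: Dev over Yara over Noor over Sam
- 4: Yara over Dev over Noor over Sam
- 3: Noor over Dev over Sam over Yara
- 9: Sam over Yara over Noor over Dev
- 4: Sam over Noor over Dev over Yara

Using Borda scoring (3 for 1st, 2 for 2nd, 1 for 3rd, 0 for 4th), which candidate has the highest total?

Dev: 7×3 + 4×2 + 3×2 + 9×0 + 4×1 = 39
Noor: 7×1 + 4×1 + 3×3 + 9×1 + 4×2 = 37
Yara: 7×2 + 4×3 + 3×0 + 9×2 + 4×0 = 44
Sam: 7×0 + 4×0 + 3×1 + 9×3 + 4×3 = 42

Yara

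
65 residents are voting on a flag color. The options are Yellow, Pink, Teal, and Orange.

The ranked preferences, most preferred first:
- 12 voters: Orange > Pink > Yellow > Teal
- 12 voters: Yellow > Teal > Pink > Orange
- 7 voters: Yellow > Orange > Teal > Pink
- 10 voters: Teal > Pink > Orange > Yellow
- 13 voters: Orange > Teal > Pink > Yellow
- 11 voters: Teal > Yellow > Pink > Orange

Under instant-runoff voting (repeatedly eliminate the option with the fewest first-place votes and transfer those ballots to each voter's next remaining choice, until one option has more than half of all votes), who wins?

Teal

Round 1: Yellow 19, Pink 0, Teal 21, Orange 25. Pink eliminated.
Round 2: Yellow 19, Teal 21, Orange 25. Yellow eliminated.
Round 3: Teal 33, Orange 32. Teal has a majority (≥33).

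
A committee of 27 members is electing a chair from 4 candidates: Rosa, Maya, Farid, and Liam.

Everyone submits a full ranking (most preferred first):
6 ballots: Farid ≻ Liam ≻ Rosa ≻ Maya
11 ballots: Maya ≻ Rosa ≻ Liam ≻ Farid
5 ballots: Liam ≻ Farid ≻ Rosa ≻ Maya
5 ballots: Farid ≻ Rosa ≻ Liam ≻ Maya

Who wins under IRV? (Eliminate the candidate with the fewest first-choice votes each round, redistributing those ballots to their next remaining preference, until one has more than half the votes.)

Farid

Round 1: Rosa 0, Maya 11, Farid 11, Liam 5. Rosa eliminated.
Round 2: Maya 11, Farid 11, Liam 5. Liam eliminated.
Round 3: Maya 11, Farid 16. Farid has a majority (≥14).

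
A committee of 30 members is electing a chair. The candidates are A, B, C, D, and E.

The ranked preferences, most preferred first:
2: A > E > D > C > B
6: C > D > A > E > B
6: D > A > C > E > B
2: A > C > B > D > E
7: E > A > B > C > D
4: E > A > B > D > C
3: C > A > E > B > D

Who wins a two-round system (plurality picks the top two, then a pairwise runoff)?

C

Round 1 first-place votes: A 4, B 0, C 9, D 6, E 11. E and C advance.
Runoff: E is ranked above C on 13 ballots, C above E on 17.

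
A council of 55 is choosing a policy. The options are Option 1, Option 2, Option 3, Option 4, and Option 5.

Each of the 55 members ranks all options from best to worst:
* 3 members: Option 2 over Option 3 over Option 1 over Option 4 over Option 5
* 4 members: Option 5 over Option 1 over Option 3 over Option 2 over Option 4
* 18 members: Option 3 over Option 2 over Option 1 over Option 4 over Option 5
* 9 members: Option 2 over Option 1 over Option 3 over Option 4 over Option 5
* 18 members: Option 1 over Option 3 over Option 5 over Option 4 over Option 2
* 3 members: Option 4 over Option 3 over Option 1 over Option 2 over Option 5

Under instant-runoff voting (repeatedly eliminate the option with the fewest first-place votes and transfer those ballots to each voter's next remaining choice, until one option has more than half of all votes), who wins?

Round 1: Option 1 18, Option 2 12, Option 3 18, Option 4 3, Option 5 4. Option 4 eliminated.
Round 2: Option 1 18, Option 2 12, Option 3 21, Option 5 4. Option 5 eliminated.
Round 3: Option 1 22, Option 2 12, Option 3 21. Option 2 eliminated.
Round 4: Option 1 31, Option 3 24. Option 1 has a majority (≥28).

Option 1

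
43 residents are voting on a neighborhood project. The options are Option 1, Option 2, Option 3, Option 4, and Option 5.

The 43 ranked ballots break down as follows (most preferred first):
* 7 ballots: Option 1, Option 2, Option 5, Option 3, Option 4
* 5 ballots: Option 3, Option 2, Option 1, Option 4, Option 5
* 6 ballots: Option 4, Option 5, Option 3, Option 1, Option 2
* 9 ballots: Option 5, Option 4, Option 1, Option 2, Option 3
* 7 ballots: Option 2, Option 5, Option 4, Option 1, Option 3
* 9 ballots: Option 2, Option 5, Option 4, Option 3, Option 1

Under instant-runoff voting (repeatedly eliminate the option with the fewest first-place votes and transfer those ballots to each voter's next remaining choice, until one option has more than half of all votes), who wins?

Round 1: Option 1 7, Option 2 16, Option 3 5, Option 4 6, Option 5 9. Option 3 eliminated.
Round 2: Option 1 7, Option 2 21, Option 4 6, Option 5 9. Option 4 eliminated.
Round 3: Option 1 7, Option 2 21, Option 5 15. Option 1 eliminated.
Round 4: Option 2 28, Option 5 15. Option 2 has a majority (≥22).

Option 2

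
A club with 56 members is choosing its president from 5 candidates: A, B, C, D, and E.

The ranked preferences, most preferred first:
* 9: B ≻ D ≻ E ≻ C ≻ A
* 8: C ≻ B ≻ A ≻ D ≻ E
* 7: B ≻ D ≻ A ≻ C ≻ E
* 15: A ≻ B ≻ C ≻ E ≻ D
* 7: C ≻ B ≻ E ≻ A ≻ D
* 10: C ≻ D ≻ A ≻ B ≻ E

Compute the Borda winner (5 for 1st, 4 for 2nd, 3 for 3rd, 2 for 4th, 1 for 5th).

A: 9×1 + 8×3 + 7×3 + 15×5 + 7×2 + 10×3 = 173
B: 9×5 + 8×4 + 7×5 + 15×4 + 7×4 + 10×2 = 220
C: 9×2 + 8×5 + 7×2 + 15×3 + 7×5 + 10×5 = 202
D: 9×4 + 8×2 + 7×4 + 15×1 + 7×1 + 10×4 = 142
E: 9×3 + 8×1 + 7×1 + 15×2 + 7×3 + 10×1 = 103

B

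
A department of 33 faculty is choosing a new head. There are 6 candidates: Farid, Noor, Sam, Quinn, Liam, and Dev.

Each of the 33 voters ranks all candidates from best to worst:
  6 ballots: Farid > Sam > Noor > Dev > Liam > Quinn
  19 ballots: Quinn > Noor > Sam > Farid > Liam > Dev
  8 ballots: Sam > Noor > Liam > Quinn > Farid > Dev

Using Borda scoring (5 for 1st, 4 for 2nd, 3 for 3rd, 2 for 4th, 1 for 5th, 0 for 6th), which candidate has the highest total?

Noor

Farid: 6×5 + 19×2 + 8×1 = 76
Noor: 6×3 + 19×4 + 8×4 = 126
Sam: 6×4 + 19×3 + 8×5 = 121
Quinn: 6×0 + 19×5 + 8×2 = 111
Liam: 6×1 + 19×1 + 8×3 = 49
Dev: 6×2 + 19×0 + 8×0 = 12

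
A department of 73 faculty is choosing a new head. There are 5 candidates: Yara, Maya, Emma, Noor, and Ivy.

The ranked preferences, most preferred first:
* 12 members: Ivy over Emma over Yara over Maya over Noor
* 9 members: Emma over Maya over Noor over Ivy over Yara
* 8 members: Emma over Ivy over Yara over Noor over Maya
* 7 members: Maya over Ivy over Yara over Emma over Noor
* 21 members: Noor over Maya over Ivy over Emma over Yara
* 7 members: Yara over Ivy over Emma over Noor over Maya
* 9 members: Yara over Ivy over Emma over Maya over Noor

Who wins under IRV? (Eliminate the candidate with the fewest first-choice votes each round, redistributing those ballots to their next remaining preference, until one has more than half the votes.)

Round 1: Yara 16, Maya 7, Emma 17, Noor 21, Ivy 12. Maya eliminated.
Round 2: Yara 16, Emma 17, Noor 21, Ivy 19. Yara eliminated.
Round 3: Emma 17, Noor 21, Ivy 35. Emma eliminated.
Round 4: Noor 30, Ivy 43. Ivy has a majority (≥37).

Ivy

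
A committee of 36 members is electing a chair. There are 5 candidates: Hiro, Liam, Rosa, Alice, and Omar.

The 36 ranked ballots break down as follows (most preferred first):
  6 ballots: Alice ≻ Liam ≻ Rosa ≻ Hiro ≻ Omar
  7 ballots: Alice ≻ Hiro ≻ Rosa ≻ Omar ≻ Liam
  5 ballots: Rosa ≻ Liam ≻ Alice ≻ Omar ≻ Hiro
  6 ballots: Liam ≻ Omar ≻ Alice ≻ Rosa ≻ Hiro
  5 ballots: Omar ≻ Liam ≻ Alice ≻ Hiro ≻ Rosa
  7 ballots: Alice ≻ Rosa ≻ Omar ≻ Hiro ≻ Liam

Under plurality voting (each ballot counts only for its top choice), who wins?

Alice

First-place votes: Hiro 0, Liam 6, Rosa 5, Alice 20, Omar 5.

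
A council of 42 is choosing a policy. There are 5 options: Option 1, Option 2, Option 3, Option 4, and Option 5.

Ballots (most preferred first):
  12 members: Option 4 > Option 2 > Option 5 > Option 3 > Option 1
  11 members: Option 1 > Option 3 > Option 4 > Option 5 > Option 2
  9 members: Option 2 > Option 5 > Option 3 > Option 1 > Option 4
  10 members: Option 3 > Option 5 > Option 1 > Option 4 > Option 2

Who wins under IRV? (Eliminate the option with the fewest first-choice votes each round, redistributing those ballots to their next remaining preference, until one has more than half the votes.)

Round 1: Option 1 11, Option 2 9, Option 3 10, Option 4 12, Option 5 0. Option 5 eliminated.
Round 2: Option 1 11, Option 2 9, Option 3 10, Option 4 12. Option 2 eliminated.
Round 3: Option 1 11, Option 3 19, Option 4 12. Option 1 eliminated.
Round 4: Option 3 30, Option 4 12. Option 3 has a majority (≥22).

Option 3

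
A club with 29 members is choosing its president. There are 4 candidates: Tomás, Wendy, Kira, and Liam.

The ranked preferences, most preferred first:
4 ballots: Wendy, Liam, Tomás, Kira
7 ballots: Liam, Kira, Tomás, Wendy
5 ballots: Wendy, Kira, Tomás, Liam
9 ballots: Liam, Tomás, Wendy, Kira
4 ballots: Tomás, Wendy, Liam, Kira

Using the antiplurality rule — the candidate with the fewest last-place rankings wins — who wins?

Last-place votes: Tomás 0, Wendy 7, Kira 17, Liam 5.

Tomás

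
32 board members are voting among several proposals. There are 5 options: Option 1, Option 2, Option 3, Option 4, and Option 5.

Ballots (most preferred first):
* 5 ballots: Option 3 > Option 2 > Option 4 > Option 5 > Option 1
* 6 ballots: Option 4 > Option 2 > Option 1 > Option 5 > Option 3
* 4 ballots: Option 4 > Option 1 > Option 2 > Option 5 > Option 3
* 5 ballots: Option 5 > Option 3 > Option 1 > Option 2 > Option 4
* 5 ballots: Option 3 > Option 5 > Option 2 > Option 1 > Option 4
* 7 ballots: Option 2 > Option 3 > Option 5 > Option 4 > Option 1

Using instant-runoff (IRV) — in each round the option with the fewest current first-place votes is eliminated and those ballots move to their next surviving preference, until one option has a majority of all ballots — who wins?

Round 1: Option 1 0, Option 2 7, Option 3 10, Option 4 10, Option 5 5. Option 1 eliminated.
Round 2: Option 2 7, Option 3 10, Option 4 10, Option 5 5. Option 5 eliminated.
Round 3: Option 2 7, Option 3 15, Option 4 10. Option 2 eliminated.
Round 4: Option 3 22, Option 4 10. Option 3 has a majority (≥17).

Option 3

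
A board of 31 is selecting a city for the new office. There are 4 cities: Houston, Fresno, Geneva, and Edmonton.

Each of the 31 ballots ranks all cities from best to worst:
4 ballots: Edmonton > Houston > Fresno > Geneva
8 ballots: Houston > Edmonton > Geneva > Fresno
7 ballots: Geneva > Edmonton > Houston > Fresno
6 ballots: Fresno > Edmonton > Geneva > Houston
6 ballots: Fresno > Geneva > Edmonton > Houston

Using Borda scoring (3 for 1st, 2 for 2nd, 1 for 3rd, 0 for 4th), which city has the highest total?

Edmonton

Houston: 4×2 + 8×3 + 7×1 + 6×0 + 6×0 = 39
Fresno: 4×1 + 8×0 + 7×0 + 6×3 + 6×3 = 40
Geneva: 4×0 + 8×1 + 7×3 + 6×1 + 6×2 = 47
Edmonton: 4×3 + 8×2 + 7×2 + 6×2 + 6×1 = 60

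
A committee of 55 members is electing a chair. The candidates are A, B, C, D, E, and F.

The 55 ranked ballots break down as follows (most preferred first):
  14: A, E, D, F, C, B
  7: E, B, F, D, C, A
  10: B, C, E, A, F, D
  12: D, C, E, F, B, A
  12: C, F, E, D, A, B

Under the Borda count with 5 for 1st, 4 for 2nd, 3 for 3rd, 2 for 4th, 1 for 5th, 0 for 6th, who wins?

A: 14×5 + 7×0 + 10×2 + 12×0 + 12×1 = 102
B: 14×0 + 7×4 + 10×5 + 12×1 + 12×0 = 90
C: 14×1 + 7×1 + 10×4 + 12×4 + 12×5 = 169
D: 14×3 + 7×2 + 10×0 + 12×5 + 12×2 = 140
E: 14×4 + 7×5 + 10×3 + 12×3 + 12×3 = 193
F: 14×2 + 7×3 + 10×1 + 12×2 + 12×4 = 131

E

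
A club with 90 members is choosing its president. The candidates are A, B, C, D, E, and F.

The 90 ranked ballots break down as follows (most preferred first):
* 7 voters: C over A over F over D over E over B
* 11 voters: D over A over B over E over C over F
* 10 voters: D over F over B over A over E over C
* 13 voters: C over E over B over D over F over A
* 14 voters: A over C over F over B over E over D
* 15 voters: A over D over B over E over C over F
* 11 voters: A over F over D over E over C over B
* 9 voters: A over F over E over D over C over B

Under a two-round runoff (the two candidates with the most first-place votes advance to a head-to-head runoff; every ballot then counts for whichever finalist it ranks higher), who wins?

A

Round 1 first-place votes: A 49, B 0, C 20, D 21, E 0, F 0. A and D advance.
Runoff: A is ranked above D on 56 ballots, D above A on 34.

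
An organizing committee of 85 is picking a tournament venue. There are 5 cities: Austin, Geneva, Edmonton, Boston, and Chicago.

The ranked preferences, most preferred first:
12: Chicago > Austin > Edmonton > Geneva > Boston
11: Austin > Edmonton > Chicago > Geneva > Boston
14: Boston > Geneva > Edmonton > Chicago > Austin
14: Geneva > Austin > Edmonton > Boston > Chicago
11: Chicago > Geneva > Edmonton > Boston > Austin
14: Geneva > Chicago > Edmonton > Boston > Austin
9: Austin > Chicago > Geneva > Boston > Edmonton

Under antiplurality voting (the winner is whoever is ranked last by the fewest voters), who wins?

Last-place votes: Austin 39, Geneva 0, Edmonton 9, Boston 23, Chicago 14.

Geneva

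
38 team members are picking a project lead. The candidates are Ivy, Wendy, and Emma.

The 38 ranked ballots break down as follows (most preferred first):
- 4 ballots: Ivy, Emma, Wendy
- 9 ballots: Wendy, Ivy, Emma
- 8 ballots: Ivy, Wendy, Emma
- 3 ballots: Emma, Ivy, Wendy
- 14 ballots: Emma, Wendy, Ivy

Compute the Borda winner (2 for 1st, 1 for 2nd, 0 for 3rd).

Wendy

Ivy: 4×2 + 9×1 + 8×2 + 3×1 + 14×0 = 36
Wendy: 4×0 + 9×2 + 8×1 + 3×0 + 14×1 = 40
Emma: 4×1 + 9×0 + 8×0 + 3×2 + 14×2 = 38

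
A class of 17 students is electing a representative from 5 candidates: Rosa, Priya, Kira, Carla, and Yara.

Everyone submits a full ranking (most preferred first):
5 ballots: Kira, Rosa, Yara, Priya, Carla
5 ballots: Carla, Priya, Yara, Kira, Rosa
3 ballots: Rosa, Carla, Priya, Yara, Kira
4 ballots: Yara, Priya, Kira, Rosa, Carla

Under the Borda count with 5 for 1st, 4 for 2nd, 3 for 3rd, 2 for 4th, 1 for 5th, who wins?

Yara

Rosa: 5×4 + 5×1 + 3×5 + 4×2 = 48
Priya: 5×2 + 5×4 + 3×3 + 4×4 = 55
Kira: 5×5 + 5×2 + 3×1 + 4×3 = 50
Carla: 5×1 + 5×5 + 3×4 + 4×1 = 46
Yara: 5×3 + 5×3 + 3×2 + 4×5 = 56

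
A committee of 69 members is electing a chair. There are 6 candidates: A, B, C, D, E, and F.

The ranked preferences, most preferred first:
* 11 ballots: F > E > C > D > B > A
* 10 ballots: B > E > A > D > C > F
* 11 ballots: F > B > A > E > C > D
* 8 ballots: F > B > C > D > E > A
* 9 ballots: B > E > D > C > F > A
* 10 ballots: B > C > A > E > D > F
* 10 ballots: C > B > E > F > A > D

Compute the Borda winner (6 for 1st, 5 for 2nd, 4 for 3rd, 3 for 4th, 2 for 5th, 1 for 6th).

A: 11×1 + 10×4 + 11×4 + 8×1 + 9×1 + 10×4 + 10×2 = 172
B: 11×2 + 10×6 + 11×5 + 8×5 + 9×6 + 10×6 + 10×5 = 341
C: 11×4 + 10×2 + 11×2 + 8×4 + 9×3 + 10×5 + 10×6 = 255
D: 11×3 + 10×3 + 11×1 + 8×3 + 9×4 + 10×2 + 10×1 = 164
E: 11×5 + 10×5 + 11×3 + 8×2 + 9×5 + 10×3 + 10×4 = 269
F: 11×6 + 10×1 + 11×6 + 8×6 + 9×2 + 10×1 + 10×3 = 248

B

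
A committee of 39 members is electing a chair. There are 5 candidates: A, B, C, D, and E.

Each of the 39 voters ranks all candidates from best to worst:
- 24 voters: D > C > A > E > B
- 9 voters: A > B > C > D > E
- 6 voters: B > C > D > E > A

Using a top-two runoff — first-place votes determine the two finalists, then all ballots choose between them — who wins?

D

Round 1 first-place votes: A 9, B 6, C 0, D 24, E 0. D and A advance.
Runoff: D is ranked above A on 30 ballots, A above D on 9.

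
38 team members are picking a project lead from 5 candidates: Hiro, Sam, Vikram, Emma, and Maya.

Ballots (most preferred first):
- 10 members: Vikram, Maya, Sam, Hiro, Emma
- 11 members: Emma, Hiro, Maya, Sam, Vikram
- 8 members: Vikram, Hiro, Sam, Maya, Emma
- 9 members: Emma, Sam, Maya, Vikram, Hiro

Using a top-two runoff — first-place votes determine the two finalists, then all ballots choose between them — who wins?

Round 1 first-place votes: Hiro 0, Sam 0, Vikram 18, Emma 20, Maya 0. Emma and Vikram advance.
Runoff: Emma is ranked above Vikram on 20 ballots, Vikram above Emma on 18.

Emma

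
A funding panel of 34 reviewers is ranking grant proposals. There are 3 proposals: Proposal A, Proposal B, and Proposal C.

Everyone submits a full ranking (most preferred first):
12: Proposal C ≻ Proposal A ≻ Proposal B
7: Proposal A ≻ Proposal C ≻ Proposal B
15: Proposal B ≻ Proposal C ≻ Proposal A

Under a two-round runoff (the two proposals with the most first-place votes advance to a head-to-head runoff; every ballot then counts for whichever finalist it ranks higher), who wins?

Proposal C

Round 1 first-place votes: Proposal A 7, Proposal B 15, Proposal C 12. Proposal B and Proposal C advance.
Runoff: Proposal B is ranked above Proposal C on 15 ballots, Proposal C above Proposal B on 19.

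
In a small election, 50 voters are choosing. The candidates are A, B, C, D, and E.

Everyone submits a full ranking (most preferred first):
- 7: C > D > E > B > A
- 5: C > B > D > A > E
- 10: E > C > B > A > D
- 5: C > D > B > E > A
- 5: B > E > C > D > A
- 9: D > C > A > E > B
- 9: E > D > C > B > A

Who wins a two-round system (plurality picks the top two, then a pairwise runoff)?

C

Round 1 first-place votes: A 0, B 5, C 17, D 9, E 19. E and C advance.
Runoff: E is ranked above C on 24 ballots, C above E on 26.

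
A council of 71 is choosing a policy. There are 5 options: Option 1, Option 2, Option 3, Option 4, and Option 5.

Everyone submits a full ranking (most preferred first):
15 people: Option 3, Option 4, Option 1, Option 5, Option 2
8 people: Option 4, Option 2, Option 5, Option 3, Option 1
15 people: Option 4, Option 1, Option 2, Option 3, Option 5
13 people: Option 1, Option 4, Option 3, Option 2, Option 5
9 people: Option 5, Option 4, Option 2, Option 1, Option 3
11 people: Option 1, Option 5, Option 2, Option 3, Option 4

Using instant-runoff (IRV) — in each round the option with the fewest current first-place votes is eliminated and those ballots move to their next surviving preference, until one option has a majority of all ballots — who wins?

Option 4

Round 1: Option 1 24, Option 2 0, Option 3 15, Option 4 23, Option 5 9. Option 2 eliminated.
Round 2: Option 1 24, Option 3 15, Option 4 23, Option 5 9. Option 5 eliminated.
Round 3: Option 1 24, Option 3 15, Option 4 32. Option 3 eliminated.
Round 4: Option 1 24, Option 4 47. Option 4 has a majority (≥36).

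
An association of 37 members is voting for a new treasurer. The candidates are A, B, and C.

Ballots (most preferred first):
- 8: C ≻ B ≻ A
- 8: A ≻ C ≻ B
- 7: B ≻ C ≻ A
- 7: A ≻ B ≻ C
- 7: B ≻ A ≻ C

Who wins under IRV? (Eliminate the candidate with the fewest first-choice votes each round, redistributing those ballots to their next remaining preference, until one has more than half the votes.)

Round 1: A 15, B 14, C 8. C eliminated.
Round 2: A 15, B 22. B has a majority (≥19).

B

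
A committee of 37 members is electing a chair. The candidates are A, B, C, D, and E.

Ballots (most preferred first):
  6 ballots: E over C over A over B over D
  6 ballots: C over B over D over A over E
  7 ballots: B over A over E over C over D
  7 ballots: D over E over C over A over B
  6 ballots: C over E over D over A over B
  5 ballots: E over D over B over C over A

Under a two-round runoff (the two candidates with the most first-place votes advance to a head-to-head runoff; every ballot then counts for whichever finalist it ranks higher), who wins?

E

Round 1 first-place votes: A 0, B 7, C 12, D 7, E 11. C and E advance.
Runoff: C is ranked above E on 12 ballots, E above C on 25.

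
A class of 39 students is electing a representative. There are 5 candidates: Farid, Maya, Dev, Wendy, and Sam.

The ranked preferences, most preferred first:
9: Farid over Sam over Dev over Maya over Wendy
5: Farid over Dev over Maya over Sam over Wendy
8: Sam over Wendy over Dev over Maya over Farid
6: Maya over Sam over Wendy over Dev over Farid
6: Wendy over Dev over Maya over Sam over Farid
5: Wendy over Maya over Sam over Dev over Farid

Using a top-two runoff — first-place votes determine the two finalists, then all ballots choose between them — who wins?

Round 1 first-place votes: Farid 14, Maya 6, Dev 0, Wendy 11, Sam 8. Farid and Wendy advance.
Runoff: Farid is ranked above Wendy on 14 ballots, Wendy above Farid on 25.

Wendy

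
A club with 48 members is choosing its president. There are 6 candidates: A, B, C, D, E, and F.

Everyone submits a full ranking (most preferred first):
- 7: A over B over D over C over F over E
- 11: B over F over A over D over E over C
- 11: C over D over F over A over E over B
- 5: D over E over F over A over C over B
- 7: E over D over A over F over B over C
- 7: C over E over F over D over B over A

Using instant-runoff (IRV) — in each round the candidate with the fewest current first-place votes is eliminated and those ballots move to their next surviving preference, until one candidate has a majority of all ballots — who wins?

Round 1: A 7, B 11, C 18, D 5, E 7, F 0. F eliminated.
Round 2: A 7, B 11, C 18, D 5, E 7. D eliminated.
Round 3: A 7, B 11, C 18, E 12. A eliminated.
Round 4: B 18, C 18, E 12. E eliminated.
Round 5: B 25, C 23. B has a majority (≥25).

B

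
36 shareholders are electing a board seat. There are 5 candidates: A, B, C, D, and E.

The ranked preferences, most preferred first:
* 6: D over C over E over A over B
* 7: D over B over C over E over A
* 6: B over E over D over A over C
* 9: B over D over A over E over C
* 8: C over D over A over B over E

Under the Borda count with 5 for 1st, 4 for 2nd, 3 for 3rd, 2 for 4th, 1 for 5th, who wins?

A: 6×2 + 7×1 + 6×2 + 9×3 + 8×3 = 82
B: 6×1 + 7×4 + 6×5 + 9×5 + 8×2 = 125
C: 6×4 + 7×3 + 6×1 + 9×1 + 8×5 = 100
D: 6×5 + 7×5 + 6×3 + 9×4 + 8×4 = 151
E: 6×3 + 7×2 + 6×4 + 9×2 + 8×1 = 82

D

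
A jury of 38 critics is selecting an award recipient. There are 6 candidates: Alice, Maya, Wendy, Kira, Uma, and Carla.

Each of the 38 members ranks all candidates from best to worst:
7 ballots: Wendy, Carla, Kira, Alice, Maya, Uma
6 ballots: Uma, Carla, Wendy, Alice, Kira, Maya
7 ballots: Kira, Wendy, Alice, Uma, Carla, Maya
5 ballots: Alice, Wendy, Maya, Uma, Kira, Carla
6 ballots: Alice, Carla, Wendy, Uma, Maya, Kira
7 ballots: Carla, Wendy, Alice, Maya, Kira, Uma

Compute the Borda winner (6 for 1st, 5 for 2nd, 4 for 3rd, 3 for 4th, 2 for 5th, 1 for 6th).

Wendy

Alice: 7×3 + 6×3 + 7×4 + 5×6 + 6×6 + 7×4 = 161
Maya: 7×2 + 6×1 + 7×1 + 5×4 + 6×2 + 7×3 = 80
Wendy: 7×6 + 6×4 + 7×5 + 5×5 + 6×4 + 7×5 = 185
Kira: 7×4 + 6×2 + 7×6 + 5×2 + 6×1 + 7×2 = 112
Uma: 7×1 + 6×6 + 7×3 + 5×3 + 6×3 + 7×1 = 104
Carla: 7×5 + 6×5 + 7×2 + 5×1 + 6×5 + 7×6 = 156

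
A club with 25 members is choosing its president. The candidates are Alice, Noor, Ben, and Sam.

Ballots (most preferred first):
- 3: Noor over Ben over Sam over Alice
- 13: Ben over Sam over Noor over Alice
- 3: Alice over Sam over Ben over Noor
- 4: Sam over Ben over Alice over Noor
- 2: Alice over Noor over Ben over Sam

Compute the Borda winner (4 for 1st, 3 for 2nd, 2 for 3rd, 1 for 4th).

Alice: 3×1 + 13×1 + 3×4 + 4×2 + 2×4 = 44
Noor: 3×4 + 13×2 + 3×1 + 4×1 + 2×3 = 51
Ben: 3×3 + 13×4 + 3×2 + 4×3 + 2×2 = 83
Sam: 3×2 + 13×3 + 3×3 + 4×4 + 2×1 = 72

Ben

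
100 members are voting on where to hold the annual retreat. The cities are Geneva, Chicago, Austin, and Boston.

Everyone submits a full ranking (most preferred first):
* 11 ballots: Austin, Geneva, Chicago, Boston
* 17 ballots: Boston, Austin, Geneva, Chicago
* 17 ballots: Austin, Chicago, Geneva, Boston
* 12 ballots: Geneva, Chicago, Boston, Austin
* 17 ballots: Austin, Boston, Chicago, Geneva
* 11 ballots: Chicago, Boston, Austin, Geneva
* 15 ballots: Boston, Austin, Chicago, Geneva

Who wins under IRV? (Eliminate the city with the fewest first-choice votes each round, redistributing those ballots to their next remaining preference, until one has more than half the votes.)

Round 1: Geneva 12, Chicago 11, Austin 45, Boston 32. Chicago eliminated.
Round 2: Geneva 12, Austin 45, Boston 43. Geneva eliminated.
Round 3: Austin 45, Boston 55. Boston has a majority (≥51).

Boston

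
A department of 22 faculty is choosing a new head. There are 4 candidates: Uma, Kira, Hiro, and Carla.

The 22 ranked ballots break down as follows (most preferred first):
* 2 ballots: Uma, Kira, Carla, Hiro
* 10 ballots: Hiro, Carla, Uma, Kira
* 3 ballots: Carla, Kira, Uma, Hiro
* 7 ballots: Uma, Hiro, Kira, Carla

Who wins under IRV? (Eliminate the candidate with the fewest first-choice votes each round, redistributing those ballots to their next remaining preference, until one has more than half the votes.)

Round 1: Uma 9, Kira 0, Hiro 10, Carla 3. Kira eliminated.
Round 2: Uma 9, Hiro 10, Carla 3. Carla eliminated.
Round 3: Uma 12, Hiro 10. Uma has a majority (≥12).

Uma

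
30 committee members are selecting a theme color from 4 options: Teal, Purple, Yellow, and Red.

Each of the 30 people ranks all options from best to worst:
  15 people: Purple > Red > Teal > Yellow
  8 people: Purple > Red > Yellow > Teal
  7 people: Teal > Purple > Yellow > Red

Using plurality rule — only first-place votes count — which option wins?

First-place votes: Teal 7, Purple 23, Yellow 0, Red 0.

Purple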